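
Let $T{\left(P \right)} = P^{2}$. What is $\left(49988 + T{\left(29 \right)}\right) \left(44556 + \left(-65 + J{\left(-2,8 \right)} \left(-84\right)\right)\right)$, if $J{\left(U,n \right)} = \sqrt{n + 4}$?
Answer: $2261433039 - 8539272 \sqrt{3} \approx 2.2466 \cdot 10^{9}$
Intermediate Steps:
$J{\left(U,n \right)} = \sqrt{4 + n}$
$\left(49988 + T{\left(29 \right)}\right) \left(44556 + \left(-65 + J{\left(-2,8 \right)} \left(-84\right)\right)\right) = \left(49988 + 29^{2}\right) \left(44556 + \left(-65 + \sqrt{4 + 8} \left(-84\right)\right)\right) = \left(49988 + 841\right) \left(44556 + \left(-65 + \sqrt{12} \left(-84\right)\right)\right) = 50829 \left(44556 + \left(-65 + 2 \sqrt{3} \left(-84\right)\right)\right) = 50829 \left(44556 - \left(65 + 168 \sqrt{3}\right)\right) = 50829 \left(44491 - 168 \sqrt{3}\right) = 2261433039 - 8539272 \sqrt{3}$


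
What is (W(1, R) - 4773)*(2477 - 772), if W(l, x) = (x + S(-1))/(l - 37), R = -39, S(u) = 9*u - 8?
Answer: -73217815/9 ≈ -8.1353e+6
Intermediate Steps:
S(u) = -8 + 9*u
W(l, x) = (-17 + x)/(-37 + l) (W(l, x) = (x + (-8 + 9*(-1)))/(l - 37) = (x + (-8 - 9))/(-37 + l) = (x - 17)/(-37 + l) = (-17 + x)/(-37 + l))
(W(1, R) - 4773)*(2477 - 772) = ((-17 - 39)/(-37 + 1) - 4773)*(2477 - 772) = (-56/(-36) - 4773)*1705 = (-1/36*(-56) - 4773)*1705 = (14/9 - 4773)*1705 = -42943/9*1705 = -73217815/9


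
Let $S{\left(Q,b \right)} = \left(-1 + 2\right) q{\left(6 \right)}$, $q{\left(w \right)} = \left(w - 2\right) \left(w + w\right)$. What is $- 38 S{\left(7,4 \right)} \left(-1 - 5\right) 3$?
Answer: $32832$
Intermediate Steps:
$q{\left(w \right)} = 2 w \left(-2 + w\right)$ ($q{\left(w \right)} = \left(-2 + w\right) 2 w = 2 w \left(-2 + w\right)$)
$S{\left(Q,b \right)} = 48$ ($S{\left(Q,b \right)} = \left(-1 + 2\right) 2 \cdot 6 \left(-2 + 6\right) = 1 \cdot 2 \cdot 6 \cdot 4 = 1 \cdot 48 = 48$)
$- 38 S{\left(7,4 \right)} \left(-1 - 5\right) 3 = \left(-38\right) 48 \left(-1 - 5\right) 3 = - 1824 \left(\left(-6\right) 3\right) = \left(-1824\right) \left(-18\right) = 32832$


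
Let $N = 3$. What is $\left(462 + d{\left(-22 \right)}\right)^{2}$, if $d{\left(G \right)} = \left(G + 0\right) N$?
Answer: $156816$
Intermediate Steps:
$d{\left(G \right)} = 3 G$ ($d{\left(G \right)} = \left(G + 0\right) 3 = G 3 = 3 G$)
$\left(462 + d{\left(-22 \right)}\right)^{2} = \left(462 + 3 \left(-22\right)\right)^{2} = \left(462 - 66\right)^{2} = 396^{2} = 156816$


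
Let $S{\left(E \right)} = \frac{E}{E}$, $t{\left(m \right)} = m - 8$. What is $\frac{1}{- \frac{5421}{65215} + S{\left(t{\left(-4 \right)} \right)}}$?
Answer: $\frac{65215}{59794} \approx 1.0907$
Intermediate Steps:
$t{\left(m \right)} = -8 + m$ ($t{\left(m \right)} = m - 8 = -8 + m$)
$S{\left(E \right)} = 1$
$\frac{1}{- \frac{5421}{65215} + S{\left(t{\left(-4 \right)} \right)}} = \frac{1}{- \frac{5421}{65215} + 1} = \frac{1}{\frac{59794}{65215}} = \frac{65215}{59794}$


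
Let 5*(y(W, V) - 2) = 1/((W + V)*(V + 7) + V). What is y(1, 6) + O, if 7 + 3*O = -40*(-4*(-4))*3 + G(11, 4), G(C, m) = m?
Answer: -309914/485 ≈ -639.00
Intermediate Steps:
y(W, V) = 2 + 1/(5*(V + (7 + V)*(V + W))) (y(W, V) = 2 + 1/(5*((W + V)*(V + 7) + V)) = 2 + 1/(5*((V + W)*(7 + V) + V)) = 2 + 1/(5*((7 + V)*(V + W) + V)) = 2 + 1/(5*(V + (7 + V)*(V + W))))
O = -641 (O = -7/3 + (-40*(-4*(-4))*3 + 4)/3 = -7/3 + (-640*3 + 4)/3 = -7/3 + (-40*48 + 4)/3 = -7/3 + (-1920 + 4)/3 = -7/3 + (1/3)*(-1916) = -7/3 - 1916/3 = -641)
y(1, 6) + O = (1/5 + 2*6**2 + 14*1 + 16*6 + 2*6*1)/(6**2 + 7*1 + 8*6 + 6*1) - 641 = (1/5 + 2*36 + 14 + 96 + 12)/(36 + 7 + 48 + 6) - 641 = (1/5 + 72 + 14 + 96 + 12)/97 - 641 = (1/97)*(971/5) - 641 = 971/485 - 641 = -309914/485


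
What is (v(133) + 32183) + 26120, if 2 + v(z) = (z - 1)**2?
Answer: 75725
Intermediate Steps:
v(z) = -2 + (-1 + z)**2 (v(z) = -2 + (z - 1)**2 = -2 + (-1 + z)**2)
(v(133) + 32183) + 26120 = ((-2 + (-1 + 133)**2) + 32183) + 26120 = ((-2 + 132**2) + 32183) + 26120 = ((-2 + 17424) + 32183) + 26120 = (17422 + 32183) + 26120 = 49605 + 26120 = 75725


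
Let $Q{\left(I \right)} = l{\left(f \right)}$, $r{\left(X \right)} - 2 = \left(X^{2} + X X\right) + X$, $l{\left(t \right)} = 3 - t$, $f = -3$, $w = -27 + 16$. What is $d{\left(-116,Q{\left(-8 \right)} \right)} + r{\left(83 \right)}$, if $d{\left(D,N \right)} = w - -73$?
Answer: $13925$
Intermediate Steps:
$w = -11$
$r{\left(X \right)} = 2 + X + 2 X^{2}$ ($r{\left(X \right)} = 2 + \left(\left(X^{2} + X X\right) + X\right) = 2 + \left(\left(X^{2} + X^{2}\right) + X\right) = 2 + \left(2 X^{2} + X\right) = 2 + \left(X + 2 X^{2}\right) = 2 + X + 2 X^{2}$)
$Q{\left(I \right)} = 6$ ($Q{\left(I \right)} = 3 - -3 = 3 + 3 = 6$)
$d{\left(D,N \right)} = 62$ ($d{\left(D,N \right)} = -11 - -73 = -11 + 73 = 62$)
$d{\left(-116,Q{\left(-8 \right)} \right)} + r{\left(83 \right)} = 62 + \left(2 + 83 + 2 \cdot 83^{2}\right) = 62 + \left(2 + 83 + 2 \cdot 6889\right) = 62 + \left(2 + 83 + 13778\right) = 62 + 13863 = 13925$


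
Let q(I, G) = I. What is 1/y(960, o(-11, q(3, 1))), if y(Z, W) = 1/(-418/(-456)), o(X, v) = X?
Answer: 11/12 ≈ 0.91667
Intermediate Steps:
y(Z, W) = 12/11 (y(Z, W) = 1/(-418*(-1/456)) = 1/(11/12) = 12/11)
1/y(960, o(-11, q(3, 1))) = 1/(12/11) = 11/12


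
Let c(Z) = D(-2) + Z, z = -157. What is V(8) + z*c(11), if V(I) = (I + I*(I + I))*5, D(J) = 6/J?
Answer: -576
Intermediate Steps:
V(I) = 5*I + 10*I² (V(I) = (I + I*(2*I))*5 = (I + 2*I²)*5 = 5*I + 10*I²)
c(Z) = -3 + Z (c(Z) = 6/(-2) + Z = 6*(-½) + Z = -3 + Z)
V(8) + z*c(11) = 5*8*(1 + 2*8) - 157*(-3 + 11) = 5*8*(1 + 16) - 157*8 = 5*8*17 - 1256 = 680 - 1256 = -576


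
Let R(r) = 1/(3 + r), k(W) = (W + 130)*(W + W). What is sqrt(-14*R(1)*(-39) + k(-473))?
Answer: sqrt(1298458)/2 ≈ 569.75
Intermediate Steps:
k(W) = 2*W*(130 + W) (k(W) = (130 + W)*(2*W) = 2*W*(130 + W))
sqrt(-14*R(1)*(-39) + k(-473)) = sqrt(-14/(3 + 1)*(-39) + 2*(-473)*(130 - 473)) = sqrt(-14/4*(-39) + 2*(-473)*(-343)) = sqrt(-14*1/4*(-39) + 324478) = sqrt(-7/2*(-39) + 324478) = sqrt(273/2 + 324478) = sqrt(649229/2) = sqrt(1298458)/2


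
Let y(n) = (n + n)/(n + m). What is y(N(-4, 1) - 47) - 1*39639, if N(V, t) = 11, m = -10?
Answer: -911661/23 ≈ -39637.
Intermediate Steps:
y(n) = 2*n/(-10 + n) (y(n) = (n + n)/(n - 10) = (2*n)/(-10 + n) = 2*n/(-10 + n))
y(N(-4, 1) - 47) - 1*39639 = 2*(11 - 47)/(-10 + (11 - 47)) - 1*39639 = 2*(-36)/(-10 - 36) - 39639 = 2*(-36)/(-46) - 39639 = 2*(-36)*(-1/46) - 39639 = 36/23 - 39639 = -911661/23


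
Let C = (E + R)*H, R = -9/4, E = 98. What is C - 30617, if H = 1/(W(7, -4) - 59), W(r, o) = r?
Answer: -6368719/208 ≈ -30619.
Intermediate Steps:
H = -1/52 (H = 1/(7 - 59) = 1/(-52) = -1/52 ≈ -0.019231)
R = -9/4 (R = -9*1/4 = -9/4 ≈ -2.2500)
C = -383/208 (C = (98 - 9/4)*(-1/52) = (383/4)*(-1/52) = -383/208 ≈ -1.8413)
C - 30617 = -383/208 - 30617 = -6368719/208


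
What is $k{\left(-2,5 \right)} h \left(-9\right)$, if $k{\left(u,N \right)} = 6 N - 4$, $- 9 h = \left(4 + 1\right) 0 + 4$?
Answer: $104$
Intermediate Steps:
$h = - \frac{4}{9}$ ($h = - \frac{\left(4 + 1\right) 0 + 4}{9} = - \frac{5 \cdot 0 + 4}{9} = - \frac{0 + 4}{9} = \left(- \frac{1}{9}\right) 4 = - \frac{4}{9} \approx -0.44444$)
$k{\left(u,N \right)} = -4 + 6 N$
$k{\left(-2,5 \right)} h \left(-9\right) = \left(-4 + 6 \cdot 5\right) \left(\left(- \frac{4}{9}\right) \left(-9\right)\right) = \left(-4 + 30\right) 4 = 26 \cdot 4 = 104$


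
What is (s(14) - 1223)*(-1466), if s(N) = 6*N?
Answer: 1669774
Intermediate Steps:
(s(14) - 1223)*(-1466) = (6*14 - 1223)*(-1466) = (84 - 1223)*(-1466) = -1139*(-1466) = 1669774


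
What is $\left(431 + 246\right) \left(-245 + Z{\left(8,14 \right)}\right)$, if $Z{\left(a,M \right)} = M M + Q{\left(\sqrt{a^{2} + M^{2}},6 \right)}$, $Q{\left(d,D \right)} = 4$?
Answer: $-30465$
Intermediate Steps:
$Z{\left(a,M \right)} = 4 + M^{2}$ ($Z{\left(a,M \right)} = M M + 4 = M^{2} + 4 = 4 + M^{2}$)
$\left(431 + 246\right) \left(-245 + Z{\left(8,14 \right)}\right) = \left(431 + 246\right) \left(-245 + \left(4 + 14^{2}\right)\right) = 677 \left(-245 + \left(4 + 196\right)\right) = 677 \left(-245 + 200\right) = 677 \left(-45\right) = -30465$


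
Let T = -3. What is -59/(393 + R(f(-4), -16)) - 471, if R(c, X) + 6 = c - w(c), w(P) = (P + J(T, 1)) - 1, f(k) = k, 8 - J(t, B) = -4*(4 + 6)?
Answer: -160199/340 ≈ -471.17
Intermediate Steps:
J(t, B) = 48 (J(t, B) = 8 - (-4)*(4 + 6) = 8 - (-4)*10 = 8 - 1*(-40) = 8 + 40 = 48)
w(P) = 47 + P (w(P) = (P + 48) - 1 = (48 + P) - 1 = 47 + P)
R(c, X) = -53 (R(c, X) = -6 + (c - (47 + c)) = -6 + (c + (-47 - c)) = -6 - 47 = -53)
-59/(393 + R(f(-4), -16)) - 471 = -59/(393 - 53) - 471 = -59/340 - 471 = -160199/340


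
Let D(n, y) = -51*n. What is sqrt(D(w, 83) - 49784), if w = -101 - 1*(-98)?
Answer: I*sqrt(49631) ≈ 222.78*I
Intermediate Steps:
w = -3 (w = -101 + 98 = -3)
sqrt(D(w, 83) - 49784) = sqrt(-51*(-3) - 49784) = sqrt(153 - 49784) = sqrt(-49631) = I*sqrt(49631)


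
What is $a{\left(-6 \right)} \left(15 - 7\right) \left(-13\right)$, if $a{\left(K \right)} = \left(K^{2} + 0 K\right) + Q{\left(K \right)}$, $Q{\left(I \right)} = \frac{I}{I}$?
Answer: $-3848$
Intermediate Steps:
$Q{\left(I \right)} = 1$
$a{\left(K \right)} = 1 + K^{2}$ ($a{\left(K \right)} = \left(K^{2} + 0 K\right) + 1 = \left(K^{2} + 0\right) + 1 = K^{2} + 1 = 1 + K^{2}$)
$a{\left(-6 \right)} \left(15 - 7\right) \left(-13\right) = \left(1 + \left(-6\right)^{2}\right) \left(15 - 7\right) \left(-13\right) = \left(1 + 36\right) 8 \left(-13\right) = 37 \cdot 8 \left(-13\right) = 296 \left(-13\right) = -3848$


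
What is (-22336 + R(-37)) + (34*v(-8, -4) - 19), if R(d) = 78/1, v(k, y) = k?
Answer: -22549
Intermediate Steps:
R(d) = 78 (R(d) = 78*1 = 78)
(-22336 + R(-37)) + (34*v(-8, -4) - 19) = (-22336 + 78) + (34*(-8) - 19) = -22258 + (-272 - 19) = -22258 - 291 = -22549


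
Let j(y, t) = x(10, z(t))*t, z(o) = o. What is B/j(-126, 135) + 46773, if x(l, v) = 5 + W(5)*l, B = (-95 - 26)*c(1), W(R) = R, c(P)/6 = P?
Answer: 10523903/225 ≈ 46773.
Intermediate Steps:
c(P) = 6*P
B = -726 (B = (-95 - 26)*(6*1) = -121*6 = -726)
x(l, v) = 5 + 5*l
j(y, t) = 55*t (j(y, t) = (5 + 5*10)*t = (5 + 50)*t = 55*t)
B/j(-126, 135) + 46773 = -726/(55*135) + 46773 = -726/7425 + 46773 = -726*1/7425 + 46773 = -22/225 + 46773 = 10523903/225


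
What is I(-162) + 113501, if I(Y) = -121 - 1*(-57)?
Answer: 113437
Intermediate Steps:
I(Y) = -64 (I(Y) = -121 + 57 = -64)
I(-162) + 113501 = -64 + 113501 = 113437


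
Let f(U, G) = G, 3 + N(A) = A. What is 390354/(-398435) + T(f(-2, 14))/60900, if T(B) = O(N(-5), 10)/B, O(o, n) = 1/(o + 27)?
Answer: -1264700037833/1290881587800 ≈ -0.97972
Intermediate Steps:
N(A) = -3 + A
O(o, n) = 1/(27 + o)
T(B) = 1/(19*B) (T(B) = 1/((27 + (-3 - 5))*B) = 1/((27 - 8)*B) = 1/(19*B))
390354/(-398435) + T(f(-2, 14))/60900 = 390354/(-398435) + ((1/19)/14)/60900 = 390354*(-1/398435) + ((1/19)*(1/14))*(1/60900) = -390354/398435 + (1/266)*(1/60900) = -390354/398435 + 1/16199400 = -1264700037833/1290881587800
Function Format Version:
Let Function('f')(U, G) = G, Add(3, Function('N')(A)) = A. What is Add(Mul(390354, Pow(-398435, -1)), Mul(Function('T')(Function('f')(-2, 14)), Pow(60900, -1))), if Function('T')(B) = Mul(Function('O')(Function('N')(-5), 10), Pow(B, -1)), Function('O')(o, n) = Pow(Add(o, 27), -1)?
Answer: Rational(-1264700037833, 1290881587800) ≈ -0.97972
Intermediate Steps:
Function('N')(A) = Add(-3, A)
Function('O')(o, n) = Pow(Add(27, o), -1)
Function('T')(B) = Mul(Rational(1, 19), Pow(B, -1)) (Function('T')(B) = Mul(Pow(Add(27, Add(-3, -5)), -1), Pow(B, -1)) = Mul(Pow(Add(27, -8), -1), Pow(B, -1)) = Mul(Pow(19, -1), Pow(B, -1)) = Mul(Rational(1, 19), Pow(B, -1)))
Add(Mul(390354, Pow(-398435, -1)), Mul(Function('T')(Function('f')(-2, 14)), Pow(60900, -1))) = Add(Mul(390354, Pow(-398435, -1)), Mul(Mul(Rational(1, 19), Pow(14, -1)), Pow(60900, -1))) = Add(Mul(390354, Rational(-1, 398435)), Mul(Mul(Rational(1, 19), Rational(1, 14)), Rational(1, 60900))) = Add(Rational(-390354, 398435), Mul(Rational(1, 266), Rational(1, 60900))) = Add(Rational(-390354, 398435), Rational(1, 16199400)) = Rational(-1264700037833, 1290881587800)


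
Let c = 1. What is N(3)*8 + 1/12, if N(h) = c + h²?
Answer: 961/12 ≈ 80.083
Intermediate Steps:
N(h) = 1 + h²
N(3)*8 + 1/12 = (1 + 3²)*8 + 1/12 = (1 + 9)*8 + 1/12 = 10*8 + 1/12 = 80 + 1/12 = 961/12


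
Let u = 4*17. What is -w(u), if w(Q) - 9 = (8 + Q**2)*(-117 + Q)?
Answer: 226959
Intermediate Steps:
u = 68
w(Q) = 9 + (-117 + Q)*(8 + Q**2) (w(Q) = 9 + (8 + Q**2)*(-117 + Q) = 9 + (-117 + Q)*(8 + Q**2))
-w(u) = -(-927 + 68**3 - 117*68**2 + 8*68) = -(-927 + 314432 - 117*4624 + 544) = -(-927 + 314432 - 541008 + 544) = -1*(-226959) = 226959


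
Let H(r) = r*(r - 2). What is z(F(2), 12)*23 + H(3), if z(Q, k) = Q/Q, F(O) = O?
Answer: 26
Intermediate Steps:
z(Q, k) = 1
H(r) = r*(-2 + r)
z(F(2), 12)*23 + H(3) = 1*23 + 3*(-2 + 3) = 23 + 3*1 = 23 + 3 = 26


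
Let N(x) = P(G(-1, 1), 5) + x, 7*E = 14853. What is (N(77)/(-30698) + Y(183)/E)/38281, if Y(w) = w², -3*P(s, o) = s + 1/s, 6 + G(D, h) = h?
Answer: 35975739139/87272524998570 ≈ 0.00041222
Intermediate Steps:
G(D, h) = -6 + h
E = 14853/7 (E = (⅐)*14853 = 14853/7 ≈ 2121.9)
P(s, o) = -s/3 - 1/(3*s) (P(s, o) = -(s + 1/s)/3 = -s/3 - 1/(3*s))
N(x) = 26/15 + x (N(x) = (-1 - (-6 + 1)²)/(3*(-6 + 1)) + x = (⅓)*(-1 - 1*(-5)²)/(-5) + x = (⅓)*(-⅕)*(-1 - 1*25) + x = (⅓)*(-⅕)*(-1 - 25) + x = (⅓)*(-⅕)*(-26) + x = 26/15 + x)
(N(77)/(-30698) + Y(183)/E)/38281 = ((26/15 + 77)/(-30698) + 183²/(14853/7))/38281 = ((1181/15)*(-1/30698) + 33489*(7/14853))*(1/38281) = (-1181/460470 + 78141/4951)*(1/38281) = (35975739139/2279786970)*(1/38281) = 35975739139/87272524998570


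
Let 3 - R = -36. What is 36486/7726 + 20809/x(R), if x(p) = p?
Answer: 81096644/150657 ≈ 538.29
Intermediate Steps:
R = 39 (R = 3 - 1*(-36) = 3 + 36 = 39)
36486/7726 + 20809/x(R) = 36486/7726 + 20809/39 = 36486*(1/7726) + 20809*(1/39) = 18243/3863 + 20809/39 = 81096644/150657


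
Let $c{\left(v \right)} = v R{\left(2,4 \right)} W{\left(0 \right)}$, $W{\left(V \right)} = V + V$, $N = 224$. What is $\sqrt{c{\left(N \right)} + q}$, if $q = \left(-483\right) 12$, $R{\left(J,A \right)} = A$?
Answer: $6 i \sqrt{161} \approx 76.131 i$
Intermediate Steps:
$W{\left(V \right)} = 2 V$
$c{\left(v \right)} = 0$ ($c{\left(v \right)} = v 4 \cdot 2 \cdot 0 = 4 v 0 = 0$)
$q = -5796$
$\sqrt{c{\left(N \right)} + q} = \sqrt{0 - 5796} = \sqrt{-5796} = 6 i \sqrt{161}$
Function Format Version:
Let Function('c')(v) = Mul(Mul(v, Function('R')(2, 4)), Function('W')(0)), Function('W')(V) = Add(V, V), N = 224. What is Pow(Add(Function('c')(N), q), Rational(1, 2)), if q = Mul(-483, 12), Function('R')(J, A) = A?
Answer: Mul(6, I, Pow(161, Rational(1, 2))) ≈ Mul(76.131, I)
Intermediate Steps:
Function('W')(V) = Mul(2, V)
Function('c')(v) = 0 (Function('c')(v) = Mul(Mul(v, 4), Mul(2, 0)) = Mul(Mul(4, v), 0) = 0)
q = -5796
Pow(Add(Function('c')(N), q), Rational(1, 2)) = Pow(Add(0, -5796), Rational(1, 2)) = Pow(-5796, Rational(1, 2)) = Mul(6, I, Pow(161, Rational(1, 2)))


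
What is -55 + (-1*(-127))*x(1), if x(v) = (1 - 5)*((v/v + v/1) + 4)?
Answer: -3103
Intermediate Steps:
x(v) = -20 - 4*v (x(v) = -4*((1 + v*1) + 4) = -4*((1 + v) + 4) = -4*(5 + v) = -20 - 4*v)
-55 + (-1*(-127))*x(1) = -55 + (-1*(-127))*(-20 - 4*1) = -55 + 127*(-20 - 4) = -55 + 127*(-24) = -55 - 3048 = -3103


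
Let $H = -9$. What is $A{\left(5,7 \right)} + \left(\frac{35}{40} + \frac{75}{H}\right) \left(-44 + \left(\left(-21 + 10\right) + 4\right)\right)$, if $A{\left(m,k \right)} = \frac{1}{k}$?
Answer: $\frac{21309}{56} \approx 380.52$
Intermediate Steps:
$A{\left(5,7 \right)} + \left(\frac{35}{40} + \frac{75}{H}\right) \left(-44 + \left(\left(-21 + 10\right) + 4\right)\right) = \frac{1}{7} + \left(\frac{35}{40} + \frac{75}{-9}\right) \left(-44 + \left(\left(-21 + 10\right) + 4\right)\right) = \frac{1}{7} + \left(35 \cdot \frac{1}{40} + 75 \left(- \frac{1}{9}\right)\right) \left(-44 + \left(-11 + 4\right)\right) = \frac{1}{7} + \left(\frac{7}{8} - \frac{25}{3}\right) \left(-44 - 7\right) = \frac{1}{7} - - \frac{3043}{8} = \frac{1}{7} + \frac{3043}{8} = \frac{21309}{56}$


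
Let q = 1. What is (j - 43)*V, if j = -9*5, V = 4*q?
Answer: -352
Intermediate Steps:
V = 4 (V = 4*1 = 4)
j = -45
(j - 43)*V = (-45 - 43)*4 = -88*4 = -352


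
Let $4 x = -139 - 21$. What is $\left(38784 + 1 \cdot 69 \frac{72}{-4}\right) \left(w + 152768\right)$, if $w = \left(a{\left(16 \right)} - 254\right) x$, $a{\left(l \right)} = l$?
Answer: $6092616096$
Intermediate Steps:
$x = -40$ ($x = \frac{-139 - 21}{4} = \frac{1}{4} \left(-160\right) = -40$)
$w = 9520$ ($w = \left(16 - 254\right) \left(-40\right) = \left(-238\right) \left(-40\right) = 9520$)
$\left(38784 + 1 \cdot 69 \frac{72}{-4}\right) \left(w + 152768\right) = \left(38784 + 1 \cdot 69 \frac{72}{-4}\right) \left(9520 + 152768\right) = \left(38784 + 69 \cdot 72 \left(- \frac{1}{4}\right)\right) 162288 = \left(38784 + 69 \left(-18\right)\right) 162288 = \left(38784 - 1242\right) 162288 = 37542 \cdot 162288 = 6092616096$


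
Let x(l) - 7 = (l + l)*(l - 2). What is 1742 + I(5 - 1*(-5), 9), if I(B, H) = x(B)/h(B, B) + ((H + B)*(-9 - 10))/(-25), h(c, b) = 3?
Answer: 135908/75 ≈ 1812.1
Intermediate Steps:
x(l) = 7 + 2*l*(-2 + l) (x(l) = 7 + (l + l)*(l - 2) = 7 + (2*l)*(-2 + l) = 7 + 2*l*(-2 + l))
I(B, H) = 7/3 - 43*B/75 + 2*B²/3 + 19*H/25 (I(B, H) = (7 - 4*B + 2*B²)/3 + ((H + B)*(-9 - 10))/(-25) = (7 - 4*B + 2*B²)*(⅓) + ((B + H)*(-19))*(-1/25) = (7/3 - 4*B/3 + 2*B²/3) + (-19*B - 19*H)*(-1/25) = (7/3 - 4*B/3 + 2*B²/3) + (19*B/25 + 19*H/25) = 7/3 - 43*B/75 + 2*B²/3 + 19*H/25)
1742 + I(5 - 1*(-5), 9) = 1742 + (7/3 - 43*(5 - 1*(-5))/75 + 2*(5 - 1*(-5))²/3 + (19/25)*9) = 1742 + (7/3 - 43*(5 + 5)/75 + 2*(5 + 5)²/3 + 171/25) = 1742 + (7/3 - 43/75*10 + (⅔)*10² + 171/25) = 1742 + (7/3 - 86/15 + (⅔)*100 + 171/25) = 1742 + (7/3 - 86/15 + 200/3 + 171/25) = 1742 + 5258/75 = 135908/75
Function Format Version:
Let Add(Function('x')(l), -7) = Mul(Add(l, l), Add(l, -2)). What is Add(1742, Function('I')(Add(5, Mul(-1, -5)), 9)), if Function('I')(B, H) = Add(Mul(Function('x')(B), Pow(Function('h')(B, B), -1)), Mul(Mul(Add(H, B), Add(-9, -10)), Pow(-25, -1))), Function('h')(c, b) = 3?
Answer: Rational(135908, 75) ≈ 1812.1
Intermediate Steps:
Function('x')(l) = Add(7, Mul(2, l, Add(-2, l))) (Function('x')(l) = Add(7, Mul(Add(l, l), Add(l, -2))) = Add(7, Mul(Mul(2, l), Add(-2, l))) = Add(7, Mul(2, l, Add(-2, l))))
Function('I')(B, H) = Add(Rational(7, 3), Mul(Rational(-43, 75), B), Mul(Rational(2, 3), Pow(B, 2)), Mul(Rational(19, 25), H)) (Function('I')(B, H) = Add(Mul(Add(7, Mul(-4, B), Mul(2, Pow(B, 2))), Pow(3, -1)), Mul(Mul(Add(H, B), Add(-9, -10)), Pow(-25, -1))) = Add(Mul(Add(7, Mul(-4, B), Mul(2, Pow(B, 2))), Rational(1, 3)), Mul(Mul(Add(B, H), -19), Rational(-1, 25))) = Add(Add(Rational(7, 3), Mul(Rational(-4, 3), B), Mul(Rational(2, 3), Pow(B, 2))), Mul(Add(Mul(-19, B), Mul(-19, H)), Rational(-1, 25))) = Add(Add(Rational(7, 3), Mul(Rational(-4, 3), B), Mul(Rational(2, 3), Pow(B, 2))), Add(Mul(Rational(19, 25), B), Mul(Rational(19, 25), H))) = Add(Rational(7, 3), Mul(Rational(-43, 75), B), Mul(Rational(2, 3), Pow(B, 2)), Mul(Rational(19, 25), H)))
Add(1742, Function('I')(Add(5, Mul(-1, -5)), 9)) = Add(1742, Add(Rational(7, 3), Mul(Rational(-43, 75), Add(5, Mul(-1, -5))), Mul(Rational(2, 3), Pow(Add(5, Mul(-1, -5)), 2)), Mul(Rational(19, 25), 9))) = Add(1742, Add(Rational(7, 3), Mul(Rational(-43, 75), Add(5, 5)), Mul(Rational(2, 3), Pow(Add(5, 5), 2)), Rational(171, 25))) = Add(1742, Add(Rational(7, 3), Mul(Rational(-43, 75), 10), Mul(Rational(2, 3), Pow(10, 2)), Rational(171, 25))) = Add(1742, Add(Rational(7, 3), Rational(-86, 15), Mul(Rational(2, 3), 100), Rational(171, 25))) = Add(1742, Add(Rational(7, 3), Rational(-86, 15), Rational(200, 3), Rational(171, 25))) = Add(1742, Rational(5258, 75)) = Rational(135908, 75)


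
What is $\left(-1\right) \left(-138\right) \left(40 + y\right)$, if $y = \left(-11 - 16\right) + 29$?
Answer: $5796$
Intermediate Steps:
$y = 2$ ($y = -27 + 29 = 2$)
$\left(-1\right) \left(-138\right) \left(40 + y\right) = \left(-1\right) \left(-138\right) \left(40 + 2\right) = 138 \cdot 42 = 5796$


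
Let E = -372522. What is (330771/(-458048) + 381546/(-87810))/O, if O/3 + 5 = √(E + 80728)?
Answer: 11322854651/391243628956224 + 11322854651*I*√291794/1956218144781120 ≈ 2.8941e-5 + 0.0031266*I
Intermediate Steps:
O = -15 + 3*I*√291794 (O = -15 + 3*√(-372522 + 80728) = -15 + 3*√(-291794) = -15 + 3*(I*√291794) = -15 + 3*I*√291794 ≈ -15.0 + 1620.5*I)
(330771/(-458048) + 381546/(-87810))/O = (330771/(-458048) + 381546/(-87810))/(-15 + 3*I*√291794) = (330771*(-1/458048) + 381546*(-1/87810))/(-15 + 3*I*√291794) = (-330771/458048 - 63591/14635)/(-15 + 3*I*√291794) = -33968563953/(6703532480*(-15 + 3*I*√291794))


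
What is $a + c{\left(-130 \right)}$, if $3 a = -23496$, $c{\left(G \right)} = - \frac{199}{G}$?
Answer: $- \frac{1017961}{130} \approx -7830.5$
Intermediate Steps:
$a = -7832$ ($a = \frac{1}{3} \left(-23496\right) = -7832$)
$a + c{\left(-130 \right)} = -7832 - \frac{199}{-130} = -7832 - - \frac{199}{130} = -7832 + \frac{199}{130} = - \frac{1017961}{130}$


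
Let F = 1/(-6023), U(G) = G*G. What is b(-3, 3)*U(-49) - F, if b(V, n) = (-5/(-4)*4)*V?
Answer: -216918344/6023 ≈ -36015.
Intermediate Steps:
b(V, n) = 5*V (b(V, n) = (-5*(-¼)*4)*V = ((5/4)*4)*V = 5*V)
U(G) = G²
F = -1/6023 ≈ -0.00016603
b(-3, 3)*U(-49) - F = (5*(-3))*(-49)² - 1*(-1/6023) = -15*2401 + 1/6023 = -36015 + 1/6023 = -216918344/6023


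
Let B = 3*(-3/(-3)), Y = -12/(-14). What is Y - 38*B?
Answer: -792/7 ≈ -113.14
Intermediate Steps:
Y = 6/7 (Y = -12*(-1/14) = 6/7 ≈ 0.85714)
B = 3 (B = 3*(-3*(-⅓)) = 3*1 = 3)
Y - 38*B = 6/7 - 38*3 = 6/7 - 114 = -792/7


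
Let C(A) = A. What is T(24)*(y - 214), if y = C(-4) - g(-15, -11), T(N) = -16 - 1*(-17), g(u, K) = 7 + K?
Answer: -214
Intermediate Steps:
T(N) = 1 (T(N) = -16 + 17 = 1)
y = 0 (y = -4 - (7 - 11) = -4 - 1*(-4) = -4 + 4 = 0)
T(24)*(y - 214) = 1*(0 - 214) = 1*(-214) = -214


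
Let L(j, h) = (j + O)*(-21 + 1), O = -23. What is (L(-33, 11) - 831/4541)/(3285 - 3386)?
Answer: -5085089/458641 ≈ -11.087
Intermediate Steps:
L(j, h) = 460 - 20*j (L(j, h) = (j - 23)*(-21 + 1) = (-23 + j)*(-20) = 460 - 20*j)
(L(-33, 11) - 831/4541)/(3285 - 3386) = ((460 - 20*(-33)) - 831/4541)/(3285 - 3386) = ((460 + 660) - 831*1/4541)/(-101) = (1120 - 831/4541)*(-1/101) = (5085089/4541)*(-1/101) = -5085089/458641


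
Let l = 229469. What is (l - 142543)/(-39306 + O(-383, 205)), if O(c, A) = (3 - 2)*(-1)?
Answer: -86926/39307 ≈ -2.2115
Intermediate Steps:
O(c, A) = -1 (O(c, A) = 1*(-1) = -1)
(l - 142543)/(-39306 + O(-383, 205)) = (229469 - 142543)/(-39306 - 1) = 86926/(-39307) = 86926*(-1/39307) = -86926/39307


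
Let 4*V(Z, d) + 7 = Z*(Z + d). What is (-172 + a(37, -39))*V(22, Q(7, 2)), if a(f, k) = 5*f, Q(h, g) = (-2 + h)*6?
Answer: 14781/4 ≈ 3695.3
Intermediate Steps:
Q(h, g) = -12 + 6*h
V(Z, d) = -7/4 + Z*(Z + d)/4 (V(Z, d) = -7/4 + (Z*(Z + d))/4 = -7/4 + Z*(Z + d)/4)
(-172 + a(37, -39))*V(22, Q(7, 2)) = (-172 + 5*37)*(-7/4 + (1/4)*22**2 + (1/4)*22*(-12 + 6*7)) = (-172 + 185)*(-7/4 + (1/4)*484 + (1/4)*22*(-12 + 42)) = 13*(-7/4 + 121 + (1/4)*22*30) = 13*(-7/4 + 121 + 165) = 13*(1137/4) = 14781/4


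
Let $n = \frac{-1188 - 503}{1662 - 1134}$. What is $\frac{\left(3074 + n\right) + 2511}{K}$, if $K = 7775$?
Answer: $\frac{2947189}{4105200} \approx 0.71792$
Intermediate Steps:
$n = - \frac{1691}{528} \approx -3.2027$
$\frac{\left(3074 + n\right) + 2511}{K} = \frac{\left(3074 - \frac{1691}{528}\right) + 2511}{7775} = \left(\frac{1621381}{528} + 2511\right) \frac{1}{7775} = \frac{2947189}{528} \cdot \frac{1}{7775} = \frac{2947189}{4105200}$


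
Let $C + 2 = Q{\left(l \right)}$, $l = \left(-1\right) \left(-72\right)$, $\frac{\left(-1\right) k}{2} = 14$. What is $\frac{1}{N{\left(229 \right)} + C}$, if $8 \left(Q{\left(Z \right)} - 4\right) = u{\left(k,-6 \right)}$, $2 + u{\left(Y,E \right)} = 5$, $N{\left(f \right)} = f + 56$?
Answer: $\frac{8}{2299} \approx 0.0034798$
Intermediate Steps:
$k = -28$ ($k = \left(-2\right) 14 = -28$)
$l = 72$
$N{\left(f \right)} = 56 + f$
$u{\left(Y,E \right)} = 3$ ($u{\left(Y,E \right)} = -2 + 5 = 3$)
$Q{\left(Z \right)} = \frac{35}{8}$ ($Q{\left(Z \right)} = 4 + \frac{1}{8} \cdot 3 = 4 + \frac{3}{8} = \frac{35}{8}$)
$C = \frac{19}{8}$ ($C = -2 + \frac{35}{8} = \frac{19}{8} \approx 2.375$)
$\frac{1}{N{\left(229 \right)} + C} = \frac{1}{\left(56 + 229\right) + \frac{19}{8}} = \frac{1}{285 + \frac{19}{8}} = \frac{1}{\frac{2299}{8}} = \frac{8}{2299}$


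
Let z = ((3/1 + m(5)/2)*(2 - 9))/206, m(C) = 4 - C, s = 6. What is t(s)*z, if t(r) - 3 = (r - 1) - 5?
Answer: -105/412 ≈ -0.25485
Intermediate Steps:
t(r) = -3 + r (t(r) = 3 + ((r - 1) - 5) = 3 + ((-1 + r) - 5) = 3 + (-6 + r) = -3 + r)
z = -35/412 (z = ((3/1 + (4 - 1*5)/2)*(2 - 9))/206 = ((3*1 + (4 - 5)*(½))*(-7))*(1/206) = ((3 - 1*½)*(-7))*(1/206) = ((3 - ½)*(-7))*(1/206) = ((5/2)*(-7))*(1/206) = -35/2*1/206 = -35/412 ≈ -0.084951)
t(s)*z = (-3 + 6)*(-35/412) = 3*(-35/412) = -105/412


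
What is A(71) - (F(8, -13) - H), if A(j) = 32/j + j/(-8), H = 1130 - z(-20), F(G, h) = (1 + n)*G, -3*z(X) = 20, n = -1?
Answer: 1922525/1704 ≈ 1128.2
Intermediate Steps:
z(X) = -20/3 (z(X) = -⅓*20 = -20/3)
F(G, h) = 0 (F(G, h) = (1 - 1)*G = 0*G = 0)
H = 3410/3 (H = 1130 - 1*(-20/3) = 1130 + 20/3 = 3410/3 ≈ 1136.7)
A(j) = 32/j - j/8 (A(j) = 32/j + j*(-⅛) = 32/j - j/8)
A(71) - (F(8, -13) - H) = (32/71 - ⅛*71) - (0 - 1*3410/3) = (32*(1/71) - 71/8) - (0 - 3410/3) = (32/71 - 71/8) - 1*(-3410/3) = -4785/568 + 3410/3 = 1922525/1704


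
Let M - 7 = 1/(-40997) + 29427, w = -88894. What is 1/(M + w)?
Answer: -40997/2437681621 ≈ -1.6818e-5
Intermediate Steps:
M = 1206705697/40997 (M = 7 + (1/(-40997) + 29427) = 7 + (-1/40997 + 29427) = 7 + 1206418718/40997 = 1206705697/40997 ≈ 29434.)
1/(M + w) = 1/(1206705697/40997 - 88894) = 1/(-2437681621/40997) = -40997/2437681621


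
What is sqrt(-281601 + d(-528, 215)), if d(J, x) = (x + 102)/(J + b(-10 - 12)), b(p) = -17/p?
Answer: I*sqrt(37885778589827)/11599 ≈ 530.66*I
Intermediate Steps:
d(J, x) = (102 + x)/(17/22 + J) (d(J, x) = (x + 102)/(J - 17/(-10 - 12)) = (102 + x)/(J - 17/(-22)) = (102 + x)/(J - 17*(-1/22)) = (102 + x)/(J + 17/22) = (102 + x)/(17/22 + J))
sqrt(-281601 + d(-528, 215)) = sqrt(-281601 + 22*(102 + 215)/(17 + 22*(-528))) = sqrt(-281601 + 22*317/(17 - 11616)) = sqrt(-281601 + 22*317/(-11599)) = sqrt(-281601 + 22*(-1/11599)*317) = sqrt(-281601 - 6974/11599) = sqrt(-3266296973/11599) = I*sqrt(37885778589827)/11599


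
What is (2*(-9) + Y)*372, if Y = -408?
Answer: -158472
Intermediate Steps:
(2*(-9) + Y)*372 = (2*(-9) - 408)*372 = (-18 - 408)*372 = -426*372 = -158472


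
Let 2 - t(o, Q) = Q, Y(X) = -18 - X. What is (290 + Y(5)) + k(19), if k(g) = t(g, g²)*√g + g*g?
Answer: 628 - 359*√19 ≈ -936.84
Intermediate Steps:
t(o, Q) = 2 - Q
k(g) = g² + √g*(2 - g²) (k(g) = (2 - g²)*√g + g*g = √g*(2 - g²) + g² = g² + √g*(2 - g²))
(290 + Y(5)) + k(19) = (290 + (-18 - 1*5)) + (19² + √19*(2 - 1*19²)) = (290 + (-18 - 5)) + (361 + √19*(2 - 1*361)) = (290 - 23) + (361 + √19*(2 - 361)) = 267 + (361 + √19*(-359)) = 267 + (361 - 359*√19) = 628 - 359*√19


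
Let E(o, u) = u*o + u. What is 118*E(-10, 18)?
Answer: -19116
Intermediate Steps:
E(o, u) = u + o*u (E(o, u) = o*u + u = u + o*u)
118*E(-10, 18) = 118*(18*(1 - 10)) = 118*(18*(-9)) = 118*(-162) = -19116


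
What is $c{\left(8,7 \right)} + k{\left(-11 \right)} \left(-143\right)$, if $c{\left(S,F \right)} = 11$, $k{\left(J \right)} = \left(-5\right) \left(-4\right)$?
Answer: $-2849$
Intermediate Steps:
$k{\left(J \right)} = 20$
$c{\left(8,7 \right)} + k{\left(-11 \right)} \left(-143\right) = 11 + 20 \left(-143\right) = 11 - 2860 = -2849$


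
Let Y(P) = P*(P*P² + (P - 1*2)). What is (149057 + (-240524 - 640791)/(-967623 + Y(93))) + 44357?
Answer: 14282857292659/73846041 ≈ 1.9341e+5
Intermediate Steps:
Y(P) = P*(-2 + P + P³) (Y(P) = P*(P³ + (P - 2)) = P*(P³ + (-2 + P)) = P*(-2 + P + P³))
(149057 + (-240524 - 640791)/(-967623 + Y(93))) + 44357 = (149057 + (-240524 - 640791)/(-967623 + 93*(-2 + 93 + 93³))) + 44357 = (149057 - 881315/(-967623 + 93*(-2 + 93 + 804357))) + 44357 = (149057 - 881315/(-967623 + 93*804448)) + 44357 = (149057 - 881315/(-967623 + 74813664)) + 44357 = (149057 - 881315/73846041) + 44357 = 11007268452022/73846041 + 44357 = 14282857292659/73846041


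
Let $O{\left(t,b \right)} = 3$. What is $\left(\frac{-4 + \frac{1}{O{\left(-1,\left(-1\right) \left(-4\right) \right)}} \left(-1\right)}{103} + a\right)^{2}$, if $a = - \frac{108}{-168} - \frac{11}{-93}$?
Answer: $\frac{9298937761}{17984419236} \approx 0.51706$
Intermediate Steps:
$a = \frac{991}{1302}$ ($a = \left(-108\right) \left(- \frac{1}{168}\right) - - \frac{11}{93} = \frac{9}{14} + \frac{11}{93} = \frac{991}{1302} \approx 0.76114$)
$\left(\frac{-4 + \frac{1}{O{\left(-1,\left(-1\right) \left(-4\right) \right)}} \left(-1\right)}{103} + a\right)^{2} = \left(\frac{-4 + \frac{1}{3} \left(-1\right)}{103} + \frac{991}{1302}\right)^{2} = \left(\left(-4 + \frac{1}{3} \left(-1\right)\right) \frac{1}{103} + \frac{991}{1302}\right)^{2} = \left(\left(-4 - \frac{1}{3}\right) \frac{1}{103} + \frac{991}{1302}\right)^{2} = \left(\left(- \frac{13}{3}\right) \frac{1}{103} + \frac{991}{1302}\right)^{2} = \left(- \frac{13}{309} + \frac{991}{1302}\right)^{2} = \left(\frac{96431}{134106}\right)^{2} = \frac{9298937761}{17984419236}$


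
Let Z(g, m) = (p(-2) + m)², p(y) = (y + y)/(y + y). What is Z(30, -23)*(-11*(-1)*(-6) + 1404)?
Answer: 647592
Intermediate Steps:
p(y) = 1 (p(y) = (2*y)/((2*y)) = (2*y)*(1/(2*y)) = 1)
Z(g, m) = (1 + m)²
Z(30, -23)*(-11*(-1)*(-6) + 1404) = (1 - 23)²*(-11*(-1)*(-6) + 1404) = (-22)²*(11*(-6) + 1404) = 484*(-66 + 1404) = 484*1338 = 647592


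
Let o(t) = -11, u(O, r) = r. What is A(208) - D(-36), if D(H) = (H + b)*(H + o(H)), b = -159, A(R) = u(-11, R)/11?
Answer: -100607/11 ≈ -9146.1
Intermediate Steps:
A(R) = R/11
D(H) = (-159 + H)*(-11 + H) (D(H) = (H - 159)*(H - 11) = (-159 + H)*(-11 + H))
A(208) - D(-36) = (1/11)*208 - (1749 + (-36)² - 170*(-36)) = 208/11 - (1749 + 1296 + 6120) = 208/11 - 1*9165 = 208/11 - 9165 = -100607/11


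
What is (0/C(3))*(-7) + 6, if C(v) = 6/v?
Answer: 6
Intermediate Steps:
(0/C(3))*(-7) + 6 = (0/((6/3)))*(-7) + 6 = (0/((6*(⅓))))*(-7) + 6 = (0/2)*(-7) + 6 = (0*(½))*(-7) + 6 = 0*(-7) + 6 = 0 + 6 = 6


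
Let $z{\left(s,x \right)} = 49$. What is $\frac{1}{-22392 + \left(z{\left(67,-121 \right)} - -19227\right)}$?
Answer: $- \frac{1}{3116} \approx -0.00032092$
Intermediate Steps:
$\frac{1}{-22392 + \left(z{\left(67,-121 \right)} - -19227\right)} = \frac{1}{-22392 + \left(49 - -19227\right)} = \frac{1}{-22392 + \left(49 + 19227\right)} = \frac{1}{-22392 + 19276} = \frac{1}{-3116} = - \frac{1}{3116}$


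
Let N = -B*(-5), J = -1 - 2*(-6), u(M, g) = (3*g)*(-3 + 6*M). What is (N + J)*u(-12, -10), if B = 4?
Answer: 69750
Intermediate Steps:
u(M, g) = 3*g*(-3 + 6*M)
J = 11 (J = -1 + 12 = 11)
N = 20 (N = -1*4*(-5) = -4*(-5) = 20)
(N + J)*u(-12, -10) = (20 + 11)*(9*(-10)*(-1 + 2*(-12))) = 31*(9*(-10)*(-1 - 24)) = 31*(9*(-10)*(-25)) = 31*2250 = 69750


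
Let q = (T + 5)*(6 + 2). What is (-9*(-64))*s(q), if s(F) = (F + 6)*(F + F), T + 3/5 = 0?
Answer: 41766912/25 ≈ 1.6707e+6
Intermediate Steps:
T = -3/5 (T = -3/5 + 0 = -3/5 ≈ -0.60000)
q = 176/5 (q = (-3/5 + 5)*(6 + 2) = (22/5)*8 = 176/5 ≈ 35.200)
s(F) = 2*F*(6 + F) (s(F) = (6 + F)*(2*F) = 2*F*(6 + F))
(-9*(-64))*s(q) = (-9*(-64))*(2*(176/5)*(6 + 176/5)) = 576*(2*(176/5)*(206/5)) = 576*(72512/25) = 41766912/25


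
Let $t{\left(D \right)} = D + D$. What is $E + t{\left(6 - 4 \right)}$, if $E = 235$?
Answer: $239$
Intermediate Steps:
$t{\left(D \right)} = 2 D$
$E + t{\left(6 - 4 \right)} = 235 + 2 \left(6 - 4\right) = 235 + 2 \cdot 2 = 235 + 4 = 239$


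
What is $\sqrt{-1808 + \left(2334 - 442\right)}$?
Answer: $2 \sqrt{21} \approx 9.1651$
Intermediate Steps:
$\sqrt{-1808 + \left(2334 - 442\right)} = \sqrt{-1808 + 1892} = \sqrt{84} = 2 \sqrt{21}$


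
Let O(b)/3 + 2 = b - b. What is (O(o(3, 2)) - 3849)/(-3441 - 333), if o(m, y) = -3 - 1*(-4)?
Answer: 1285/1258 ≈ 1.0215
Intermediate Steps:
o(m, y) = 1 (o(m, y) = -3 + 4 = 1)
O(b) = -6 (O(b) = -6 + 3*(b - b) = -6 + 3*0 = -6 + 0 = -6)
(O(o(3, 2)) - 3849)/(-3441 - 333) = (-6 - 3849)/(-3441 - 333) = -3855/(-3774) = -3855*(-1/3774) = 1285/1258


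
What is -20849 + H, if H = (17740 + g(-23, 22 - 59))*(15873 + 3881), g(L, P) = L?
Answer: 349960769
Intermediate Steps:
H = 349981618 (H = (17740 - 23)*(15873 + 3881) = 17717*19754 = 349981618)
-20849 + H = -20849 + 349981618 = 349960769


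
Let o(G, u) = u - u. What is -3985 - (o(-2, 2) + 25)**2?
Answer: -4610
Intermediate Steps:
o(G, u) = 0
-3985 - (o(-2, 2) + 25)**2 = -3985 - (0 + 25)**2 = -3985 - 1*25**2 = -3985 - 1*625 = -3985 - 625 = -4610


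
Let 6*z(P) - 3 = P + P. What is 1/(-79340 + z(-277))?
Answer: -6/476591 ≈ -1.2589e-5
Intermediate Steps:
z(P) = 1/2 + P/3 (z(P) = 1/2 + (P + P)/6 = 1/2 + (2*P)/6 = 1/2 + P/3)
1/(-79340 + z(-277)) = 1/(-79340 + (1/2 + (1/3)*(-277))) = 1/(-79340 + (1/2 - 277/3)) = 1/(-79340 - 551/6) = 1/(-476591/6) = -6/476591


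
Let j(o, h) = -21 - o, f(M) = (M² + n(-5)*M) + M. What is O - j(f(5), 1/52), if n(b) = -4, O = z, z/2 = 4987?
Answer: 10005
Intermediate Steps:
z = 9974 (z = 2*4987 = 9974)
O = 9974
f(M) = M² - 3*M (f(M) = (M² - 4*M) + M = M² - 3*M)
O - j(f(5), 1/52) = 9974 - (-21 - 5*(-3 + 5)) = 9974 - (-21 - 5*2) = 9974 - (-21 - 1*10) = 9974 - (-21 - 10) = 9974 - 1*(-31) = 9974 + 31 = 10005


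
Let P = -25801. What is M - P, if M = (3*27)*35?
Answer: 28636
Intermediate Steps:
M = 2835 (M = 81*35 = 2835)
M - P = 2835 - 1*(-25801) = 2835 + 25801 = 28636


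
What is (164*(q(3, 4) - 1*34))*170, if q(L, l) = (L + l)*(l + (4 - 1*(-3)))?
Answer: 1198840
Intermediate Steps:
q(L, l) = (7 + l)*(L + l) (q(L, l) = (L + l)*(l + (4 + 3)) = (L + l)*(l + 7) = (L + l)*(7 + l) = (7 + l)*(L + l))
(164*(q(3, 4) - 1*34))*170 = (164*((4**2 + 7*3 + 7*4 + 3*4) - 1*34))*170 = (164*((16 + 21 + 28 + 12) - 34))*170 = (164*(77 - 34))*170 = (164*43)*170 = 7052*170 = 1198840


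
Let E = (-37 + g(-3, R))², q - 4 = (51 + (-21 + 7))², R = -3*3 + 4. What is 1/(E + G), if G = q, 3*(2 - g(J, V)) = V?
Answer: 9/22357 ≈ 0.00040256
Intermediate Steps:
R = -5 (R = -9 + 4 = -5)
q = 1373 (q = 4 + (51 + (-21 + 7))² = 4 + (51 - 14)² = 4 + 37² = 4 + 1369 = 1373)
g(J, V) = 2 - V/3
G = 1373
E = 10000/9 (E = (-37 + (2 - ⅓*(-5)))² = (-37 + (2 + 5/3))² = (-37 + 11/3)² = (-100/3)² = 10000/9 ≈ 1111.1)
1/(E + G) = 1/(10000/9 + 1373) = 1/(22357/9) = 9/22357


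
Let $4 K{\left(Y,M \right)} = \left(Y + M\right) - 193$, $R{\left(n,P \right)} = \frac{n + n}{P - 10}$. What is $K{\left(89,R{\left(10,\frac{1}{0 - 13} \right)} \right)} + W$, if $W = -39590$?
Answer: $- \frac{5189761}{131} \approx -39617.0$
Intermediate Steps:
$R{\left(n,P \right)} = \frac{2 n}{-10 + P}$
$K{\left(Y,M \right)} = - \frac{193}{4} + \frac{M}{4} + \frac{Y}{4}$ ($K{\left(Y,M \right)} = \frac{\left(Y + M\right) - 193}{4} = \frac{\left(M + Y\right) - 193}{4} = \frac{-193 + M + Y}{4} = - \frac{193}{4} + \frac{M}{4} + \frac{Y}{4}$)
$K{\left(89,R{\left(10,\frac{1}{0 - 13} \right)} \right)} + W = \left(- \frac{193}{4} + \frac{2 \cdot 10 \frac{1}{-10 + \frac{1}{0 - 13}}}{4} + \frac{1}{4} \cdot 89\right) - 39590 = \left(- \frac{193}{4} + \frac{2 \cdot 10 \frac{1}{-10 + \frac{1}{-13}}}{4} + \frac{89}{4}\right) - 39590 = \left(- \frac{193}{4} + \frac{2 \cdot 10 \frac{1}{-10 - \frac{1}{13}}}{4} + \frac{89}{4}\right) - 39590 = \left(- \frac{193}{4} + \frac{2 \cdot 10 \frac{1}{- \frac{131}{13}}}{4} + \frac{89}{4}\right) - 39590 = \left(- \frac{193}{4} + \frac{2 \cdot 10 \left(- \frac{13}{131}\right)}{4} + \frac{89}{4}\right) - 39590 = \left(- \frac{193}{4} + \frac{1}{4} \left(- \frac{260}{131}\right) + \frac{89}{4}\right) - 39590 = \left(- \frac{193}{4} - \frac{65}{131} + \frac{89}{4}\right) - 39590 = - \frac{3471}{131} - 39590 = - \frac{5189761}{131}$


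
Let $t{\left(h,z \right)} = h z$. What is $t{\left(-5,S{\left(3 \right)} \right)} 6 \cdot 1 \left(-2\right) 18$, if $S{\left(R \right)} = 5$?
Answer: $5400$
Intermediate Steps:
$t{\left(-5,S{\left(3 \right)} \right)} 6 \cdot 1 \left(-2\right) 18 = \left(-5\right) 5 \cdot 6 \cdot 1 \left(-2\right) 18 = - 25 \cdot 6 \left(-2\right) 18 = \left(-25\right) \left(-12\right) 18 = 300 \cdot 18 = 5400$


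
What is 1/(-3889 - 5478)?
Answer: -1/9367 ≈ -0.00010676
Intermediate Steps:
1/(-3889 - 5478) = 1/(-9367) = -1/9367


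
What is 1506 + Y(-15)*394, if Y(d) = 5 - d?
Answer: 9386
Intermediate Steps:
1506 + Y(-15)*394 = 1506 + (5 - 1*(-15))*394 = 1506 + (5 + 15)*394 = 1506 + 20*394 = 1506 + 7880 = 9386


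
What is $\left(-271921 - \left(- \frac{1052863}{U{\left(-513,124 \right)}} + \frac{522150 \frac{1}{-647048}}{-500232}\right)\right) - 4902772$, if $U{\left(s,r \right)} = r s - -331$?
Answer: $- \frac{17665097479111580599201}{3413736946653536} \approx -5.1747 \cdot 10^{6}$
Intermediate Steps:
$U{\left(s,r \right)} = 331 + r s$ ($U{\left(s,r \right)} = r s + 331 = 331 + r s$)
$\left(-271921 - \left(- \frac{1052863}{U{\left(-513,124 \right)}} + \frac{522150 \frac{1}{-647048}}{-500232}\right)\right) - 4902772 = \left(-271921 - \left(- \frac{1052863}{331 + 124 \left(-513\right)} + \frac{522150 \frac{1}{-647048}}{-500232}\right)\right) - 4902772 = \left(-271921 - \left(- \frac{1052863}{331 - 63612} + 522150 \left(- \frac{1}{647048}\right) \left(- \frac{1}{500232}\right)\right)\right) - 4902772 = \left(-271921 - \left(- \frac{1052863}{-63281} - - \frac{87025}{53945685856}\right)\right) - 4902772 = \left(-271921 - \left(\left(-1052863\right) \left(- \frac{1}{63281}\right) + \frac{87025}{53945685856}\right)\right) - 4902772 = \left(-271921 - \left(\frac{1052863}{63281} + \frac{87025}{53945685856}\right)\right) - 4902772 = \left(-271921 - \frac{56797422154434753}{3413736946653536}\right) - 4902772 = - \frac{928323561693130597409}{3413736946653536} - 4902772 = - \frac{17665097479111580599201}{3413736946653536}$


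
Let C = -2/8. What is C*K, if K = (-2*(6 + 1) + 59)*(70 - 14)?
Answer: -630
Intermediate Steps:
K = 2520 (K = (-2*7 + 59)*56 = (-14 + 59)*56 = 45*56 = 2520)
C = -¼ (C = -2*⅛ = -¼ ≈ -0.25000)
C*K = -¼*2520 = -630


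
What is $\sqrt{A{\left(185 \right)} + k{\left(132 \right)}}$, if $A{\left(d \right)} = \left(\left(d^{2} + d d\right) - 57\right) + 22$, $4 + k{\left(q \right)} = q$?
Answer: $\sqrt{68543} \approx 261.81$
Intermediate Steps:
$k{\left(q \right)} = -4 + q$
$A{\left(d \right)} = -35 + 2 d^{2}$ ($A{\left(d \right)} = \left(\left(d^{2} + d^{2}\right) - 57\right) + 22 = \left(2 d^{2} - 57\right) + 22 = \left(-57 + 2 d^{2}\right) + 22 = -35 + 2 d^{2}$)
$\sqrt{A{\left(185 \right)} + k{\left(132 \right)}} = \sqrt{\left(-35 + 2 \cdot 185^{2}\right) + \left(-4 + 132\right)} = \sqrt{\left(-35 + 2 \cdot 34225\right) + 128} = \sqrt{\left(-35 + 68450\right) + 128} = \sqrt{68415 + 128} = \sqrt{68543}$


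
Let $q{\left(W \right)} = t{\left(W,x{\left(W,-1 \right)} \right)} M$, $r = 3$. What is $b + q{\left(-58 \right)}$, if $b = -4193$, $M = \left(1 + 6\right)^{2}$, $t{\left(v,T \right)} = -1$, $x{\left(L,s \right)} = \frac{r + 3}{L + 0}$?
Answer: $-4242$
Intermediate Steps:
$x{\left(L,s \right)} = \frac{6}{L}$ ($x{\left(L,s \right)} = \frac{3 + 3}{L + 0} = \frac{6}{L}$)
$M = 49$ ($M = 7^{2} = 49$)
$q{\left(W \right)} = -49$ ($q{\left(W \right)} = \left(-1\right) 49 = -49$)
$b + q{\left(-58 \right)} = -4193 - 49 = -4242$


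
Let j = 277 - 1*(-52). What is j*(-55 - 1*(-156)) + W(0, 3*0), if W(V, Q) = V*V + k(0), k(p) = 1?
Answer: 33230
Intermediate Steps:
j = 329 (j = 277 + 52 = 329)
W(V, Q) = 1 + V² (W(V, Q) = V*V + 1 = V² + 1 = 1 + V²)
j*(-55 - 1*(-156)) + W(0, 3*0) = 329*(-55 - 1*(-156)) + (1 + 0²) = 329*(-55 + 156) + (1 + 0) = 329*101 + 1 = 33229 + 1 = 33230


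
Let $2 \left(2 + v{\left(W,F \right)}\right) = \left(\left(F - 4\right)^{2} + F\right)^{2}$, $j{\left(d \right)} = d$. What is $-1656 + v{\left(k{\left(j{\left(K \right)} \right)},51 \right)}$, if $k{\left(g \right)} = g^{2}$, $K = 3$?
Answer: $2552142$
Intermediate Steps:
$v{\left(W,F \right)} = -2 + \frac{\left(F + \left(-4 + F\right)^{2}\right)^{2}}{2}$ ($v{\left(W,F \right)} = -2 + \frac{\left(\left(F - 4\right)^{2} + F\right)^{2}}{2} = -2 + \frac{\left(\left(-4 + F\right)^{2} + F\right)^{2}}{2} = -2 + \frac{\left(F + \left(-4 + F\right)^{2}\right)^{2}}{2}$)
$-1656 + v{\left(k{\left(j{\left(K \right)} \right)},51 \right)} = -1656 - \left(2 - \frac{\left(51 + \left(-4 + 51\right)^{2}\right)^{2}}{2}\right) = -1656 - \left(2 - \frac{\left(51 + 47^{2}\right)^{2}}{2}\right) = -1656 - \left(2 - \frac{\left(51 + 2209\right)^{2}}{2}\right) = -1656 - \left(2 - \frac{2260^{2}}{2}\right) = -1656 + \left(-2 + \frac{1}{2} \cdot 5107600\right) = -1656 + \left(-2 + 2553800\right) = -1656 + 2553798 = 2552142$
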